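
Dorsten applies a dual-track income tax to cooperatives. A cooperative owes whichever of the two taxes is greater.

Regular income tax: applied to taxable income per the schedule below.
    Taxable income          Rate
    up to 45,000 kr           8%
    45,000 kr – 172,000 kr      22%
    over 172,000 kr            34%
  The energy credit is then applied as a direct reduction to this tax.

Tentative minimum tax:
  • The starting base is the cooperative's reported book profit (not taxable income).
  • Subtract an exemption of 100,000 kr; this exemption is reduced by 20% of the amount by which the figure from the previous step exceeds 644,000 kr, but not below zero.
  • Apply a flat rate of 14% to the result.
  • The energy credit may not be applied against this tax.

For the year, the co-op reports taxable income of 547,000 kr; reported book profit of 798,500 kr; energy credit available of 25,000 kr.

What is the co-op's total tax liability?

Tentative minimum tax:
  Base (reported book profit): 798,500 kr
  Exemption: 100,000 kr − 20% × (798,500 kr − 644,000 kr) = 100,000 kr − 30,900 kr = 69,100 kr
  Base: 798,500 kr − 69,100 kr = 729,400 kr
  729,400 kr × 14% = 102,116 kr

Regular income tax:
  45,000 kr × 8% = 3,600 kr
  127,000 kr × 22% = 27,940 kr
  375,000 kr × 34% = 127,500 kr
  → 159,040 kr
  Less energy credit 25,000 kr → 134,040 kr

134,040 kr > 102,116 kr, so the regular income tax governs.

134,040 kr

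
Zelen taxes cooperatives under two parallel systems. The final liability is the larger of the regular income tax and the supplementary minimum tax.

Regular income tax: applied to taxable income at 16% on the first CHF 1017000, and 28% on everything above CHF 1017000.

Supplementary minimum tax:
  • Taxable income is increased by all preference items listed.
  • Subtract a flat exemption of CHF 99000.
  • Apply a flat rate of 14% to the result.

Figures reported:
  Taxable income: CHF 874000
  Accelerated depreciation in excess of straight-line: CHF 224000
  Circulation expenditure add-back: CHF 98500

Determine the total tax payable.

Regular income tax:
  CHF 874000 × 16% = CHF 139840

Supplementary minimum tax:
  Adjusted income: CHF 874000 + CHF 224000 + CHF 98500 = CHF 1196500
  Less exemption CHF 99000 → base CHF 1097500
  CHF 1097500 × 14% = CHF 153650

CHF 153650 > CHF 139840, so the supplementary minimum tax is the binding amount.

CHF 153650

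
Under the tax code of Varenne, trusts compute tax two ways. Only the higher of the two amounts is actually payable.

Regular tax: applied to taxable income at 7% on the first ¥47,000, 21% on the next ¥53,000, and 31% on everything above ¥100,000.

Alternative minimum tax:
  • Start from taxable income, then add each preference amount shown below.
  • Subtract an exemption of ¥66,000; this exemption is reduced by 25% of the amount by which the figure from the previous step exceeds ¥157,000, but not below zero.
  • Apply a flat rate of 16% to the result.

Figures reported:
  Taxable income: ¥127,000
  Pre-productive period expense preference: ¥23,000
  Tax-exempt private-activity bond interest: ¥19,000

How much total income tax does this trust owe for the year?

¥22,790

Alternative minimum tax:
  Adjusted income: ¥127,000 + ¥23,000 + ¥19,000 = ¥169,000
  Exemption: ¥66,000 − 25% × (¥169,000 − ¥157,000) = ¥66,000 − ¥3,000 = ¥63,000
  Base: ¥169,000 − ¥63,000 = ¥106,000
  ¥106,000 × 16% = ¥16,960

Regular tax:
  ¥47,000 × 7% = ¥3,290
  ¥53,000 × 21% = ¥11,130
  ¥27,000 × 31% = ¥8,370
  → ¥22,790

¥22,790 > ¥16,960, so the regular tax governs.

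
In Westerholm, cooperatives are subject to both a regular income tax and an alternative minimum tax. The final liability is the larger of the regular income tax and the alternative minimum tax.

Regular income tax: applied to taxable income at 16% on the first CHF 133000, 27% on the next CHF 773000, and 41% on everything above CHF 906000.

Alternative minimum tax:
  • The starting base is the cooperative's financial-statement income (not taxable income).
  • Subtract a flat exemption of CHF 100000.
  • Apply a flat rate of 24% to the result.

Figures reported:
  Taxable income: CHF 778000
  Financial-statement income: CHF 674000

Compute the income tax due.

CHF 195430

Regular income tax:
  CHF 133000 × 16% = CHF 21280
  CHF 645000 × 27% = CHF 174150
  → CHF 195430

Alternative minimum tax:
  Base (financial-statement income): CHF 674000
  Less exemption CHF 100000 → base CHF 574000
  CHF 574000 × 24% = CHF 137760

CHF 195430 > CHF 137760, so the regular income tax governs.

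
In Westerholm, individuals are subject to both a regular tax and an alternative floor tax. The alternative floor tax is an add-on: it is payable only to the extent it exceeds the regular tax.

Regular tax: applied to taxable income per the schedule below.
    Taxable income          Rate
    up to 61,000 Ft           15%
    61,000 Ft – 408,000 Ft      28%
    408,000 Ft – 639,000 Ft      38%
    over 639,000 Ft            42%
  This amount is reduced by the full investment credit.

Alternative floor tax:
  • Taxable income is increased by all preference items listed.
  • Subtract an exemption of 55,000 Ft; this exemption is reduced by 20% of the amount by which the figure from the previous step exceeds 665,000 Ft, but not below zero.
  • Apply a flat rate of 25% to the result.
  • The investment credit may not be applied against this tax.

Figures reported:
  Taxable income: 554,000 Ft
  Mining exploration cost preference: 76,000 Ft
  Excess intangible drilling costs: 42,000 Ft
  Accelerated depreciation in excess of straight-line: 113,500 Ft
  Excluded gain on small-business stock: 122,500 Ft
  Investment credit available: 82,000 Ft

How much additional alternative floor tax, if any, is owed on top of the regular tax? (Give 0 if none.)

145,610 Ft

Alternative floor tax:
  Adjusted income: 554,000 Ft + 76,000 Ft + 42,000 Ft + 113,500 Ft + 122,500 Ft = 908,000 Ft
  Exemption: 55,000 Ft − 20% × (908,000 Ft − 665,000 Ft) = 55,000 Ft − 48,600 Ft = 6,400 Ft
  Base: 908,000 Ft − 6,400 Ft = 901,600 Ft
  901,600 Ft × 25% = 225,400 Ft

Regular tax:
  61,000 Ft × 15% = 9,150 Ft
  347,000 Ft × 28% = 97,160 Ft
  146,000 Ft × 38% = 55,480 Ft
  → 161,790 Ft
  Less investment credit 82,000 Ft → 79,790 Ft

Excess of alternative floor tax over regular tax: 225,400 Ft − 79,790 Ft = 145,610 Ft.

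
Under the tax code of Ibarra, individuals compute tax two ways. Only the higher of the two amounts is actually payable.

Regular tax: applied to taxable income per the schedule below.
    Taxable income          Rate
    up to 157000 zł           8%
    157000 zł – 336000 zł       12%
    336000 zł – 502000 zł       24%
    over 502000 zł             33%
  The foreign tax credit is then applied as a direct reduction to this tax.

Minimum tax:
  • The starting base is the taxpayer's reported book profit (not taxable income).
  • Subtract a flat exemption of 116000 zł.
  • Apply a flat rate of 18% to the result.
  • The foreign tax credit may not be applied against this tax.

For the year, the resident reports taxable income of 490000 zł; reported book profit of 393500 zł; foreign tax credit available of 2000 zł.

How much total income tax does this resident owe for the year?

69000 zł

Regular tax:
  157000 zł × 8% = 12560 zł
  179000 zł × 12% = 21480 zł
  154000 zł × 24% = 36960 zł
  → 71000 zł
  Less foreign tax credit 2000 zł → 69000 zł

Minimum tax:
  Base (reported book profit): 393500 zł
  Less exemption 116000 zł → base 277500 zł
  277500 zł × 18% = 49950 zł

69000 zł > 49950 zł, so the regular tax governs.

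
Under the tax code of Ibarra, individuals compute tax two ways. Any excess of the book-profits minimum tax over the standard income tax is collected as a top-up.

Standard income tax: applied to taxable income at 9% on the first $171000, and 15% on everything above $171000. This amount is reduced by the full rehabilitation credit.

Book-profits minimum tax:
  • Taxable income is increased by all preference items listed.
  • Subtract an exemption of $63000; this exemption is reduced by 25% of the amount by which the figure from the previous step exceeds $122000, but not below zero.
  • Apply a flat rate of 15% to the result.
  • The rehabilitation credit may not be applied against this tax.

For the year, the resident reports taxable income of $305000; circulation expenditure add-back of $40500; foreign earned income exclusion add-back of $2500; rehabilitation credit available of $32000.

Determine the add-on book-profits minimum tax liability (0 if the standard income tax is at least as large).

$47735

Standard income tax:
  $171000 × 9% = $15390
  $134000 × 15% = $20100
  → $35490
  Less rehabilitation credit $32000 → $3490

Book-profits minimum tax:
  Adjusted income: $305000 + $40500 + $2500 = $348000
  Exemption: $63000 − 25% × ($348000 − $122000) = $63000 − $56500 = $6500
  Base: $348000 − $6500 = $341500
  $341500 × 15% = $51225

Excess of book-profits minimum tax over standard income tax: $51225 − $3490 = $47735.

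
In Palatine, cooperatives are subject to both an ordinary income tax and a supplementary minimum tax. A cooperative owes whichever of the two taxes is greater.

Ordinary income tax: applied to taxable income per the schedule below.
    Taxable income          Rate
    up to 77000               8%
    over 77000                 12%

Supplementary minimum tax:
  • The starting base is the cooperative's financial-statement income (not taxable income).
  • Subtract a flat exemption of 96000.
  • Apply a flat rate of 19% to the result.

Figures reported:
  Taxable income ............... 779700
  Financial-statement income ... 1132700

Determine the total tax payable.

196973

Supplementary minimum tax:
  Base (financial-statement income): 1132700
  Less exemption 96000 → base 1036700
  1036700 × 19% = 196973

Ordinary income tax:
  77000 × 8% = 6160
  702700 × 12% = 84324
  → 90484

196973 > 90484, so the supplementary minimum tax is the binding amount.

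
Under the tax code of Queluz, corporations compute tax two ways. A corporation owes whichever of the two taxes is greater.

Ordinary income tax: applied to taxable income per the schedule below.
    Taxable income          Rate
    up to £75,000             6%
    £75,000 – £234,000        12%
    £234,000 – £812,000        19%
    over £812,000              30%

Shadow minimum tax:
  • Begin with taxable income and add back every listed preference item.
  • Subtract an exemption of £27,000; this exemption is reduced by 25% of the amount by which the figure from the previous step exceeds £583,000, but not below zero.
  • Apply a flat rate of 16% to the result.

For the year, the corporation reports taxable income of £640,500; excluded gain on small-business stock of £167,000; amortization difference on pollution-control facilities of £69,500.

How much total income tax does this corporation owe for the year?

Shadow minimum tax:
  Adjusted income: £640,500 + £167,000 + £69,500 = £877,000
  Exemption: 25% × (£877,000 − £583,000) = £73,500 ≥ £27,000, so the exemption is fully phased out
  Base: £877,000 − £0 = £877,000
  £877,000 × 16% = £140,320

Ordinary income tax:
  £75,000 × 6% = £4,500
  £159,000 × 12% = £19,080
  £406,500 × 19% = £77,235
  → £100,815

£140,320 > £100,815, so the shadow minimum tax is the binding amount.

£140,320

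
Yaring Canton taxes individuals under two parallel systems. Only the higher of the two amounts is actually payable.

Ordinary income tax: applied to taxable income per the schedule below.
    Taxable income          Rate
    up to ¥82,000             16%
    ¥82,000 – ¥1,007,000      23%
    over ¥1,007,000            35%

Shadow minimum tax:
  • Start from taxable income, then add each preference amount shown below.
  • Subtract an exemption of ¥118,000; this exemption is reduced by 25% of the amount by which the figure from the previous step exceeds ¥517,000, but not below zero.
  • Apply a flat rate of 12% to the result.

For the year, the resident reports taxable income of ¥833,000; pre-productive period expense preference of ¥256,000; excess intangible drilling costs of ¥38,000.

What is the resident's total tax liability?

¥185,850

Shadow minimum tax:
  Adjusted income: ¥833,000 + ¥256,000 + ¥38,000 = ¥1,127,000
  Exemption: 25% × (¥1,127,000 − ¥517,000) = ¥152,500 ≥ ¥118,000, so the exemption is fully phased out
  Base: ¥1,127,000 − ¥0 = ¥1,127,000
  ¥1,127,000 × 12% = ¥135,240

Ordinary income tax:
  ¥82,000 × 16% = ¥13,120
  ¥751,000 × 23% = ¥172,730
  → ¥185,850

¥185,850 > ¥135,240, so the ordinary income tax governs.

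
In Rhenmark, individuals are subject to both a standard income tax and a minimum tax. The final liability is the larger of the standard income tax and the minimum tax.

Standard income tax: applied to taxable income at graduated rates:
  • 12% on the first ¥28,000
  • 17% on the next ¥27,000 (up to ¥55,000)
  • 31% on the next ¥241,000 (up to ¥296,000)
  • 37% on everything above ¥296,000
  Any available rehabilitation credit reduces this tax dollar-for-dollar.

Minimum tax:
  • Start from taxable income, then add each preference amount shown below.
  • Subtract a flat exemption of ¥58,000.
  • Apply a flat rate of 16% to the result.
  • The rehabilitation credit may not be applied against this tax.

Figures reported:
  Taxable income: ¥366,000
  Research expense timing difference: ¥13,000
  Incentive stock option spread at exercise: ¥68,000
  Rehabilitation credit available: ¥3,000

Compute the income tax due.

¥105,560

Minimum tax:
  Adjusted income: ¥366,000 + ¥13,000 + ¥68,000 = ¥447,000
  Less exemption ¥58,000 → base ¥389,000
  ¥389,000 × 16% = ¥62,240

Standard income tax:
  ¥28,000 × 12% = ¥3,360
  ¥27,000 × 17% = ¥4,590
  ¥241,000 × 31% = ¥74,710
  ¥70,000 × 37% = ¥25,900
  → ¥108,560
  Less rehabilitation credit ¥3,000 → ¥105,560

¥105,560 > ¥62,240, so the standard income tax governs.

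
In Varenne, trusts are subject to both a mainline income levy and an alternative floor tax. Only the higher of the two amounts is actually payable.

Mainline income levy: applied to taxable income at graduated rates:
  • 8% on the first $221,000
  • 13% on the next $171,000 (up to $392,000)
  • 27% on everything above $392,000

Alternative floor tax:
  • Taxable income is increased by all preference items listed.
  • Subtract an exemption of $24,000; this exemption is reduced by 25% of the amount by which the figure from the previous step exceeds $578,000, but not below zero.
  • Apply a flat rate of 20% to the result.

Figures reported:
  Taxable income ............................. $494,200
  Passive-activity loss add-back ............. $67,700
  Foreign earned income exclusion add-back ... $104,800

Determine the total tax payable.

$132,975

Alternative floor tax:
  Adjusted income: $494,200 + $67,700 + $104,800 = $666,700
  Exemption: $24,000 − 25% × ($666,700 − $578,000) = $24,000 − $22,175 = $1,825
  Base: $666,700 − $1,825 = $664,875
  $664,875 × 20% = $132,975

Mainline income levy:
  $221,000 × 8% = $17,680
  $171,000 × 13% = $22,230
  $102,200 × 27% = $27,594
  → $67,504

$132,975 > $67,504, so the alternative floor tax is the binding amount.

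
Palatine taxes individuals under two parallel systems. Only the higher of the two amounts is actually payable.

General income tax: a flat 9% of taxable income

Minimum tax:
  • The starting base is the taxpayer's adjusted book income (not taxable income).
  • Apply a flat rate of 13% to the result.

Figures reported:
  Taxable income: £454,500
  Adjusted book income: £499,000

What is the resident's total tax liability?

General income tax:
  £454,500 × 9% = £40,905

Minimum tax:
  Base (adjusted book income): £499,000
  £499,000 × 13% = £64,870

£64,870 > £40,905, so the minimum tax is the binding amount.

£64,870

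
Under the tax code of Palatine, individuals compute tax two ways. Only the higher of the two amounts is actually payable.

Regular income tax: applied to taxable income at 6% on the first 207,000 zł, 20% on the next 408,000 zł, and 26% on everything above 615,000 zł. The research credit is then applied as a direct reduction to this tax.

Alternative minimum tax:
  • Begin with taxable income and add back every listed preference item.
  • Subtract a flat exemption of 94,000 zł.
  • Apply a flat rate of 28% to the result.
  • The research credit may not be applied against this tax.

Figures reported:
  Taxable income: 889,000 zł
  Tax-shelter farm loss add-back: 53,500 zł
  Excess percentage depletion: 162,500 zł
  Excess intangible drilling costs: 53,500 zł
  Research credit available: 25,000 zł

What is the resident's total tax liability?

Regular income tax:
  207,000 zł × 6% = 12,420 zł
  408,000 zł × 20% = 81,600 zł
  274,000 zł × 26% = 71,240 zł
  → 165,260 zł
  Less research credit 25,000 zł → 140,260 zł

Alternative minimum tax:
  Adjusted income: 889,000 zł + 53,500 zł + 162,500 zł + 53,500 zł = 1,158,500 zł
  Less exemption 94,000 zł → base 1,064,500 zł
  1,064,500 zł × 28% = 298,060 zł

298,060 zł > 140,260 zł, so the alternative minimum tax is the binding amount.

298,060 zł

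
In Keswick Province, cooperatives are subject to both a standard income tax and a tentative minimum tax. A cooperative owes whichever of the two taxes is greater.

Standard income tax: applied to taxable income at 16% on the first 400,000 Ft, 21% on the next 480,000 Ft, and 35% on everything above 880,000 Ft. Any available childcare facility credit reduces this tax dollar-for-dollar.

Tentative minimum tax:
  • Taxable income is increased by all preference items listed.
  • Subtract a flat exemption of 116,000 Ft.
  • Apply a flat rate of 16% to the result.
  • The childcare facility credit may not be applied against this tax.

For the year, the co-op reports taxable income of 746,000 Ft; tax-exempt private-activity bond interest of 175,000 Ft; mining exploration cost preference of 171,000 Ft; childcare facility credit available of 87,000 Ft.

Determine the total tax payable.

156,160 Ft

Standard income tax:
  400,000 Ft × 16% = 64,000 Ft
  346,000 Ft × 21% = 72,660 Ft
  → 136,660 Ft
  Less childcare facility credit 87,000 Ft → 49,660 Ft

Tentative minimum tax:
  Adjusted income: 746,000 Ft + 175,000 Ft + 171,000 Ft = 1,092,000 Ft
  Less exemption 116,000 Ft → base 976,000 Ft
  976,000 Ft × 16% = 156,160 Ft

156,160 Ft > 49,660 Ft, so the tentative minimum tax is the binding amount.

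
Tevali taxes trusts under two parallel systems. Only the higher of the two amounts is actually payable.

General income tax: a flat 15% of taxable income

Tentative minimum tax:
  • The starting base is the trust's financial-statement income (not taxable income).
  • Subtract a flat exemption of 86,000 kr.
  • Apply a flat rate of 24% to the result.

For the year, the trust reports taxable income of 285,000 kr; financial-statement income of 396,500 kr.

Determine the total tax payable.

74,520 kr

Tentative minimum tax:
  Base (financial-statement income): 396,500 kr
  Less exemption 86,000 kr → base 310,500 kr
  310,500 kr × 24% = 74,520 kr

General income tax:
  285,000 kr × 15% = 42,750 kr

74,520 kr > 42,750 kr, so the tentative minimum tax is the binding amount.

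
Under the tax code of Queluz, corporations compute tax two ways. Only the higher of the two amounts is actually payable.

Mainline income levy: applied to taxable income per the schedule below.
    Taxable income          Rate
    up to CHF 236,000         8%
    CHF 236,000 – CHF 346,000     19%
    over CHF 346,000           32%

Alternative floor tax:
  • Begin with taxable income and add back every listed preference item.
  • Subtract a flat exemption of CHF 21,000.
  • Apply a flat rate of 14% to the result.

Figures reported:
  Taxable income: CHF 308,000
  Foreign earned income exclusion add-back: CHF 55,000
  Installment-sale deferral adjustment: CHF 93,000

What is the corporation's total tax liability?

Alternative floor tax:
  Adjusted income: CHF 308,000 + CHF 55,000 + CHF 93,000 = CHF 456,000
  Less exemption CHF 21,000 → base CHF 435,000
  CHF 435,000 × 14% = CHF 60,900

Mainline income levy:
  CHF 236,000 × 8% = CHF 18,880
  CHF 72,000 × 19% = CHF 13,680
  → CHF 32,560

CHF 60,900 > CHF 32,560, so the alternative floor tax is the binding amount.

CHF 60,900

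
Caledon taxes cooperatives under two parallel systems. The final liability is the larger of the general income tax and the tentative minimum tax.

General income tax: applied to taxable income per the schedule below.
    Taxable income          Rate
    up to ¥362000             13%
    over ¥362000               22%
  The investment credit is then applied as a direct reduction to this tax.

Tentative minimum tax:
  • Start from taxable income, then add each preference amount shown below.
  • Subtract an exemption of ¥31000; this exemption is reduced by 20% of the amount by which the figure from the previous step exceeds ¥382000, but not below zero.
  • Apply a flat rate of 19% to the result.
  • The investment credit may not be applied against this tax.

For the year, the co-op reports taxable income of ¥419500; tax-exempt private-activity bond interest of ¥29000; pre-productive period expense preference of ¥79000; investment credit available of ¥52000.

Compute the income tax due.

¥99864

Tentative minimum tax:
  Adjusted income: ¥419500 + ¥29000 + ¥79000 = ¥527500
  Exemption: ¥31000 − 20% × (¥527500 − ¥382000) = ¥31000 − ¥29100 = ¥1900
  Base: ¥527500 − ¥1900 = ¥525600
  ¥525600 × 19% = ¥99864

General income tax:
  ¥362000 × 13% = ¥47060
  ¥57500 × 22% = ¥12650
  → ¥59710
  Less investment credit ¥52000 → ¥7710

¥99864 > ¥7710, so the tentative minimum tax is the binding amount.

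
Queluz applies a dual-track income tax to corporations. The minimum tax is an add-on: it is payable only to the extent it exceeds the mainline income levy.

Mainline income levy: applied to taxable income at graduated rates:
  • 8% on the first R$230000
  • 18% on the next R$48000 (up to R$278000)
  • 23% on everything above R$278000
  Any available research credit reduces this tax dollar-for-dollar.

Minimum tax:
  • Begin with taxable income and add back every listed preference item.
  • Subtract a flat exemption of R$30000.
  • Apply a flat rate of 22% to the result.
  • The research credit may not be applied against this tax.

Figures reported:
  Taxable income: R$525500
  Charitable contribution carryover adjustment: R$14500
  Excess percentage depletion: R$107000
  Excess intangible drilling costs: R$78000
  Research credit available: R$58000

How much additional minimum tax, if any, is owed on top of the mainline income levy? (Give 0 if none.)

Mainline income levy:
  R$230000 × 8% = R$18400
  R$48000 × 18% = R$8640
  R$247500 × 23% = R$56925
  → R$83965
  Less research credit R$58000 → R$25965

Minimum tax:
  Adjusted income: R$525500 + R$14500 + R$107000 + R$78000 = R$725000
  Less exemption R$30000 → base R$695000
  R$695000 × 22% = R$152900

Excess of minimum tax over mainline income levy: R$152900 − R$25965 = R$126935.

R$126935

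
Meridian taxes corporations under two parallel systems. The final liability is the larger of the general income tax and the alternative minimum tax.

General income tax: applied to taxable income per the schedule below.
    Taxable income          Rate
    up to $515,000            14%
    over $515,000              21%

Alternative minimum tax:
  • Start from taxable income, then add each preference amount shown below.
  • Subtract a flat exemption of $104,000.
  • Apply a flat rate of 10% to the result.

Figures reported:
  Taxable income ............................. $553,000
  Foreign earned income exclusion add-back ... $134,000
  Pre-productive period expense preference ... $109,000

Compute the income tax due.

$80,080

Alternative minimum tax:
  Adjusted income: $553,000 + $134,000 + $109,000 = $796,000
  Less exemption $104,000 → base $692,000
  $692,000 × 10% = $69,200

General income tax:
  $515,000 × 14% = $72,100
  $38,000 × 21% = $7,980
  → $80,080

$80,080 > $69,200, so the general income tax governs.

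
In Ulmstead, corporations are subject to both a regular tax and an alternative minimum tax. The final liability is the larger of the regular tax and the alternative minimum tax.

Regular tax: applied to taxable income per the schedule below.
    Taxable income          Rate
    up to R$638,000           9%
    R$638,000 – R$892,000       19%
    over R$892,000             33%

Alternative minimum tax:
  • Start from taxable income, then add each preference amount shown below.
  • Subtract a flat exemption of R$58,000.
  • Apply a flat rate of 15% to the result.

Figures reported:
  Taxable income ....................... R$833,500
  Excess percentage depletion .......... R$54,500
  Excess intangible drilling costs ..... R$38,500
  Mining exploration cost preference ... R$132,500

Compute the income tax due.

Regular tax:
  R$638,000 × 9% = R$57,420
  R$195,500 × 19% = R$37,145
  → R$94,565

Alternative minimum tax:
  Adjusted income: R$833,500 + R$54,500 + R$38,500 + R$132,500 = R$1,059,000
  Less exemption R$58,000 → base R$1,001,000
  R$1,001,000 × 15% = R$150,150

R$150,150 > R$94,565, so the alternative minimum tax is the binding amount.

R$150,150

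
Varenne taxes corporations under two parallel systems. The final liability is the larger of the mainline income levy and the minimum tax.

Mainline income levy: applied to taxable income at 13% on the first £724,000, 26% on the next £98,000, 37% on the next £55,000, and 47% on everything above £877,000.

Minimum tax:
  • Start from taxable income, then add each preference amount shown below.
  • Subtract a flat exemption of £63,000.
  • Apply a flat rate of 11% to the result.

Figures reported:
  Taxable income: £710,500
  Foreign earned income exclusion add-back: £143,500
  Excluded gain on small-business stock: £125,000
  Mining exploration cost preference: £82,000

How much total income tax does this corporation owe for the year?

£109,780

Mainline income levy:
  £710,500 × 13% = £92,365

Minimum tax:
  Adjusted income: £710,500 + £143,500 + £125,000 + £82,000 = £1,061,000
  Less exemption £63,000 → base £998,000
  £998,000 × 11% = £109,780

£109,780 > £92,365, so the minimum tax is the binding amount.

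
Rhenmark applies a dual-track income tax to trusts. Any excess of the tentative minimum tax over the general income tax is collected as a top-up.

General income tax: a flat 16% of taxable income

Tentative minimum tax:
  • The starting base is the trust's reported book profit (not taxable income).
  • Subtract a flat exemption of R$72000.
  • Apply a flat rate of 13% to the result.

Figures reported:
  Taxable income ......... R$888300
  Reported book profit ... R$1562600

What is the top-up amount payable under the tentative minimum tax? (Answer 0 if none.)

R$51650

Tentative minimum tax:
  Base (reported book profit): R$1562600
  Less exemption R$72000 → base R$1490600
  R$1490600 × 13% = R$193778

General income tax:
  R$888300 × 16% = R$142128

Excess of tentative minimum tax over general income tax: R$193778 − R$142128 = R$51650.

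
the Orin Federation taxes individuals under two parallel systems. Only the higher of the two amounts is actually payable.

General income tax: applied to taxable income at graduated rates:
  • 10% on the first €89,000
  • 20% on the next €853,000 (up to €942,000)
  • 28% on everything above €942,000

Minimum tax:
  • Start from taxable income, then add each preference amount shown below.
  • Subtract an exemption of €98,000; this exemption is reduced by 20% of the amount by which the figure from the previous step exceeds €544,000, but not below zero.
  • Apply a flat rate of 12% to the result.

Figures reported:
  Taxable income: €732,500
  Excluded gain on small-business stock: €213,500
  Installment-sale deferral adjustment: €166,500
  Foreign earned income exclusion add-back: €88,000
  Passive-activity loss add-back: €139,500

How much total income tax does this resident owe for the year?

€160,800

General income tax:
  €89,000 × 10% = €8,900
  €643,500 × 20% = €128,700
  → €137,600

Minimum tax:
  Adjusted income: €732,500 + €213,500 + €166,500 + €88,000 + €139,500 = €1,340,000
  Exemption: 20% × (€1,340,000 − €544,000) = €159,200 ≥ €98,000, so the exemption is fully phased out
  Base: €1,340,000 − €0 = €1,340,000
  €1,340,000 × 12% = €160,800

€160,800 > €137,600, so the minimum tax is the binding amount.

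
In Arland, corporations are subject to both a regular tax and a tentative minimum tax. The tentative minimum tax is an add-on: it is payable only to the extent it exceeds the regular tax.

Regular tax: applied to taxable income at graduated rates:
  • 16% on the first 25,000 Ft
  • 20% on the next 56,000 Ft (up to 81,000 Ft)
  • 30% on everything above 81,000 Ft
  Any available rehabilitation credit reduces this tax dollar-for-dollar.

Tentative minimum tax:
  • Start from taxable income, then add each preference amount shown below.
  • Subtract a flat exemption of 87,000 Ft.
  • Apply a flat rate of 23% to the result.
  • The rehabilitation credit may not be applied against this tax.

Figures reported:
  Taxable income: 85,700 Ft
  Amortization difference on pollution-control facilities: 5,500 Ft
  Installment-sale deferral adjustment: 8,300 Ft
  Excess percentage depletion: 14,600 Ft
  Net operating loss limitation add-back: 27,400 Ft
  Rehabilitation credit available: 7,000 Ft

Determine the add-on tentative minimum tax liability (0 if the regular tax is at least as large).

Regular tax:
  25,000 Ft × 16% = 4,000 Ft
  56,000 Ft × 20% = 11,200 Ft
  4,700 Ft × 30% = 1,410 Ft
  → 16,610 Ft
  Less rehabilitation credit 7,000 Ft → 9,610 Ft

Tentative minimum tax:
  Adjusted income: 85,700 Ft + 5,500 Ft + 8,300 Ft + 14,600 Ft + 27,400 Ft = 141,500 Ft
  Less exemption 87,000 Ft → base 54,500 Ft
  54,500 Ft × 23% = 12,535 Ft

Excess of tentative minimum tax over regular tax: 12,535 Ft − 9,610 Ft = 2,925 Ft.

2,925 Ft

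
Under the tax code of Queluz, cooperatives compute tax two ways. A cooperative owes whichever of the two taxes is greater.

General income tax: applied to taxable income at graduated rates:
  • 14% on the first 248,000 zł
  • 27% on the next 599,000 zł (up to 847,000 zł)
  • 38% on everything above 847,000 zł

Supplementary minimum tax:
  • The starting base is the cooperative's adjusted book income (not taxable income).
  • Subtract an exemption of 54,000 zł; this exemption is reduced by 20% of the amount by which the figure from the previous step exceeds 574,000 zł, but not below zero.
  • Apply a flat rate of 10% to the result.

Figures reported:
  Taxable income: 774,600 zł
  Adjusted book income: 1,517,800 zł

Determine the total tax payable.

176,902 zł

Supplementary minimum tax:
  Base (adjusted book income): 1,517,800 zł
  Exemption: 20% × (1,517,800 zł − 574,000 zł) = 188,760 zł ≥ 54,000 zł, so the exemption is fully phased out
  Base: 1,517,800 zł − 0 zł = 1,517,800 zł
  1,517,800 zł × 10% = 151,780 zł

General income tax:
  248,000 zł × 14% = 34,720 zł
  526,600 zł × 27% = 142,182 zł
  → 176,902 zł

176,902 zł > 151,780 zł, so the general income tax governs.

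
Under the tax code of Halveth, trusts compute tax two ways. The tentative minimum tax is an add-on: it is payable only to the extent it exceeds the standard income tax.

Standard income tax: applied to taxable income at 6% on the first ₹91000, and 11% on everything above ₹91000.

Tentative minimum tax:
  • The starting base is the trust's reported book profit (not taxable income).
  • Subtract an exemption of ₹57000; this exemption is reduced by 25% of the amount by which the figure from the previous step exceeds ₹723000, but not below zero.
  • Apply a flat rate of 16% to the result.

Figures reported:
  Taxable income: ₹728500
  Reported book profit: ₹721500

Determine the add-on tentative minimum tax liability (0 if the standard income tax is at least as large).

Tentative minimum tax:
  Base (reported book profit): ₹721500
  Exemption: ₹721500 ≤ ₹723000, so full ₹57000 applies
  Base: ₹721500 − ₹57000 = ₹664500
  ₹664500 × 16% = ₹106320

Standard income tax:
  ₹91000 × 6% = ₹5460
  ₹637500 × 11% = ₹70125
  → ₹75585

Excess of tentative minimum tax over standard income tax: ₹106320 − ₹75585 = ₹30735.

₹30735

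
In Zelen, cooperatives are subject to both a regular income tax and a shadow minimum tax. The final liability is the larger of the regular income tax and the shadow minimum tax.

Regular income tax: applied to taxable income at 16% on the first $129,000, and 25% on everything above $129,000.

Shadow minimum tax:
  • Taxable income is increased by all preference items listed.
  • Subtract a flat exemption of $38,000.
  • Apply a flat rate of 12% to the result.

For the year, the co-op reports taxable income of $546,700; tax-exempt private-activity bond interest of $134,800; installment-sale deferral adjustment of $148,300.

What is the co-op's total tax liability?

$125,065

Regular income tax:
  $129,000 × 16% = $20,640
  $417,700 × 25% = $104,425
  → $125,065

Shadow minimum tax:
  Adjusted income: $546,700 + $134,800 + $148,300 = $829,800
  Less exemption $38,000 → base $791,800
  $791,800 × 12% = $95,016

$125,065 > $95,016, so the regular income tax governs.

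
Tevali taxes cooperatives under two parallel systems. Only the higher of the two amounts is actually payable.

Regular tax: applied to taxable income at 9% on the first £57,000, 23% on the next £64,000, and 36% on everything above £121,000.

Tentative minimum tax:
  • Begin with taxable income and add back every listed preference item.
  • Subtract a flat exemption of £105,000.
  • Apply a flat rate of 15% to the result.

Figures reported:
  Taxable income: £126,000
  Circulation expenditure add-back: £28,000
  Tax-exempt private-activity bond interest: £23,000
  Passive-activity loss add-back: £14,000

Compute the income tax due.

£21,650

Tentative minimum tax:
  Adjusted income: £126,000 + £28,000 + £23,000 + £14,000 = £191,000
  Less exemption £105,000 → base £86,000
  £86,000 × 15% = £12,900

Regular tax:
  £57,000 × 9% = £5,130
  £64,000 × 23% = £14,720
  £5,000 × 36% = £1,800
  → £21,650

£21,650 > £12,900, so the regular tax governs.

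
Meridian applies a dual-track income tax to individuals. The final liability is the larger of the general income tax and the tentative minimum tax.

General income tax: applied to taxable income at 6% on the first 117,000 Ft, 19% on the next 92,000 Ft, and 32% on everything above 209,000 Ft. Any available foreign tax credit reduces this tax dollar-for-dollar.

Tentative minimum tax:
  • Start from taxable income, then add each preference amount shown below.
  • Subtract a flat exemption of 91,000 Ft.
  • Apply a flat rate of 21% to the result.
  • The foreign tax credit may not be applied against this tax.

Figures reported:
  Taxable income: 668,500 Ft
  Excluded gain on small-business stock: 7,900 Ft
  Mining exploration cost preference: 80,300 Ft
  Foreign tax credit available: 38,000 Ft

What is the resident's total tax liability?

Tentative minimum tax:
  Adjusted income: 668,500 Ft + 7,900 Ft + 80,300 Ft = 756,700 Ft
  Less exemption 91,000 Ft → base 665,700 Ft
  665,700 Ft × 21% = 139,797 Ft

General income tax:
  117,000 Ft × 6% = 7,020 Ft
  92,000 Ft × 19% = 17,480 Ft
  459,500 Ft × 32% = 147,040 Ft
  → 171,540 Ft
  Less foreign tax credit 38,000 Ft → 133,540 Ft

139,797 Ft > 133,540 Ft, so the tentative minimum tax is the binding amount.

139,797 Ft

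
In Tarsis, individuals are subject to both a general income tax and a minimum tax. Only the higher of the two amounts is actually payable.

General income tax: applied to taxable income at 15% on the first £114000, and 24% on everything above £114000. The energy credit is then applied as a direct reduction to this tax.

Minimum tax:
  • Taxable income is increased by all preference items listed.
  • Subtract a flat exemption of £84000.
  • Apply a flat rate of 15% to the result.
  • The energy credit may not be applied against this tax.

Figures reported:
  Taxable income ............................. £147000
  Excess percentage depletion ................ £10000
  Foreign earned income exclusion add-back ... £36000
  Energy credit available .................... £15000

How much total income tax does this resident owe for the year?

£16350

General income tax:
  £114000 × 15% = £17100
  £33000 × 24% = £7920
  → £25020
  Less energy credit £15000 → £10020

Minimum tax:
  Adjusted income: £147000 + £10000 + £36000 = £193000
  Less exemption £84000 → base £109000
  £109000 × 15% = £16350

£16350 > £10020, so the minimum tax is the binding amount.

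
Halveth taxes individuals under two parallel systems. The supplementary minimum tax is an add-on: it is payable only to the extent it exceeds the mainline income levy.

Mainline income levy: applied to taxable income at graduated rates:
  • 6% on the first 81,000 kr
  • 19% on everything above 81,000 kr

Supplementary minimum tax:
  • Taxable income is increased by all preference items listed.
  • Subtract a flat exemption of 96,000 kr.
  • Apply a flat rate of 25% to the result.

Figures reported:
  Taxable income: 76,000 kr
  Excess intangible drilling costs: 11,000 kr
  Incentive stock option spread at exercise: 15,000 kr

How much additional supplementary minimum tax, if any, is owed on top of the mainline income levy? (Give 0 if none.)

Supplementary minimum tax:
  Adjusted income: 76,000 kr + 11,000 kr + 15,000 kr = 102,000 kr
  Less exemption 96,000 kr → base 6,000 kr
  6,000 kr × 25% = 1,500 kr

Mainline income levy:
  76,000 kr × 6% = 4,560 kr

1,500 kr ≤ 4,560 kr, so no add-on is due.

0 kr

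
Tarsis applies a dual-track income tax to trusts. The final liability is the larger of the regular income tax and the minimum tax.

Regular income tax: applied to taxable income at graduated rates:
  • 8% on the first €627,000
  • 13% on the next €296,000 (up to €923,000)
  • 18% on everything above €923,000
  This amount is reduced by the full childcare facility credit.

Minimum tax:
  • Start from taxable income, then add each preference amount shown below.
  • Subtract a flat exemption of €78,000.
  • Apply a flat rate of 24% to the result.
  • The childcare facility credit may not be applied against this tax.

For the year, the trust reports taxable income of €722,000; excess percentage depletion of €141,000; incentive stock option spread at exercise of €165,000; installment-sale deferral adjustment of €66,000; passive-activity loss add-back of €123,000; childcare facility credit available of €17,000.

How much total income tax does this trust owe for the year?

€273,360

Regular income tax:
  €627,000 × 8% = €50,160
  €95,000 × 13% = €12,350
  → €62,510
  Less childcare facility credit €17,000 → €45,510

Minimum tax:
  Adjusted income: €722,000 + €141,000 + €165,000 + €66,000 + €123,000 = €1,217,000
  Less exemption €78,000 → base €1,139,000
  €1,139,000 × 24% = €273,360

€273,360 > €45,510, so the minimum tax is the binding amount.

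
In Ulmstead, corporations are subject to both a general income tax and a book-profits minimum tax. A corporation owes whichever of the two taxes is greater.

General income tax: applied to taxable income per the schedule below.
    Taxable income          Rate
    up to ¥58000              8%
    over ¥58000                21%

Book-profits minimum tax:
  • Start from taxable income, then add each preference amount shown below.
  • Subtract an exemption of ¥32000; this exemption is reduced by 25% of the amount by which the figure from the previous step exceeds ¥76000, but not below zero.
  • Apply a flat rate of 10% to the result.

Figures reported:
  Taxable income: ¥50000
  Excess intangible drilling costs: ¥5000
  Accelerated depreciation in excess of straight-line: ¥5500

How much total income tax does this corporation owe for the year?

¥4000

Book-profits minimum tax:
  Adjusted income: ¥50000 + ¥5000 + ¥5500 = ¥60500
  Exemption: ¥60500 ≤ ¥76000, so full ¥32000 applies
  Base: ¥60500 − ¥32000 = ¥28500
  ¥28500 × 10% = ¥2850

General income tax:
  ¥50000 × 8% = ¥4000

¥4000 > ¥2850, so the general income tax governs.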